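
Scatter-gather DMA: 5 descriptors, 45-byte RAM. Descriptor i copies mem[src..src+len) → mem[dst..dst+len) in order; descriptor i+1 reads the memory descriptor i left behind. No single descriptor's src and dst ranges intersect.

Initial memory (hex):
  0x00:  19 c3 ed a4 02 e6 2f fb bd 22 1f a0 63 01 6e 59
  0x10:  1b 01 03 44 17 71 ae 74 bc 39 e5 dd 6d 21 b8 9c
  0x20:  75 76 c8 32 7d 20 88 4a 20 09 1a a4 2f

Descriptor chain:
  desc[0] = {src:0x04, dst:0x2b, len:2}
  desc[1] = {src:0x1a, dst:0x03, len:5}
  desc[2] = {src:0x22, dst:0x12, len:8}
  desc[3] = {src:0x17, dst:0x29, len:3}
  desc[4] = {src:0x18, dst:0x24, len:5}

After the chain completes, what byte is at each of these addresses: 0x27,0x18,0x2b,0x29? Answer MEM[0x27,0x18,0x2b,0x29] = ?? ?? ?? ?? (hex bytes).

MEM[0x27,0x18,0x2b,0x29] = dd 20 09 4a

[0] 0x04->0x2b len=2 : 02 e6
[1] 0x1a->0x03 len=5 : e5 dd 6d 21 b8
[2] 0x22->0x12 len=8 : c8 32 7d 20 88 4a 20 09
[3] 0x17->0x29 len=3 : 4a 20 09
[4] 0x18->0x24 len=5 : 20 09 e5 dd 6d
query mem[0x27]=0xdd, mem[0x18]=0x20, mem[0x2b]=0x09, mem[0x29]=0x4a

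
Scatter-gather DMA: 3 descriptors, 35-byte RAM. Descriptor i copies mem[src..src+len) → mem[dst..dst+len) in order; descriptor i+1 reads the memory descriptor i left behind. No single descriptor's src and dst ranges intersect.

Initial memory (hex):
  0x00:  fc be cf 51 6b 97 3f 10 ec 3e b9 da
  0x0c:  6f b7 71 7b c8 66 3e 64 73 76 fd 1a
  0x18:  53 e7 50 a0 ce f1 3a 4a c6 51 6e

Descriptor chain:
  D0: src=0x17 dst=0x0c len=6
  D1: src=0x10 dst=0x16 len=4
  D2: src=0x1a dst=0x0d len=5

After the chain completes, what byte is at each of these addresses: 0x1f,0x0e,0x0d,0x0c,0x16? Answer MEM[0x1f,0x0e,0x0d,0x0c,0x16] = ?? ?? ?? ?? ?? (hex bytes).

#0 dst[0x0c+6] := {0x1a,0x53,0xe7,0x50,0xa0,0xce}
#1 dst[0x16+4] := {0xa0,0xce,0x3e,0x64}
#2 dst[0x0d+5] := {0x50,0xa0,0xce,0xf1,0x3a}
query mem[0x1f]=0x4a, mem[0x0e]=0xa0, mem[0x0d]=0x50, mem[0x0c]=0x1a, mem[0x16]=0xa0

MEM[0x1f,0x0e,0x0d,0x0c,0x16] = 4a a0 50 1a a0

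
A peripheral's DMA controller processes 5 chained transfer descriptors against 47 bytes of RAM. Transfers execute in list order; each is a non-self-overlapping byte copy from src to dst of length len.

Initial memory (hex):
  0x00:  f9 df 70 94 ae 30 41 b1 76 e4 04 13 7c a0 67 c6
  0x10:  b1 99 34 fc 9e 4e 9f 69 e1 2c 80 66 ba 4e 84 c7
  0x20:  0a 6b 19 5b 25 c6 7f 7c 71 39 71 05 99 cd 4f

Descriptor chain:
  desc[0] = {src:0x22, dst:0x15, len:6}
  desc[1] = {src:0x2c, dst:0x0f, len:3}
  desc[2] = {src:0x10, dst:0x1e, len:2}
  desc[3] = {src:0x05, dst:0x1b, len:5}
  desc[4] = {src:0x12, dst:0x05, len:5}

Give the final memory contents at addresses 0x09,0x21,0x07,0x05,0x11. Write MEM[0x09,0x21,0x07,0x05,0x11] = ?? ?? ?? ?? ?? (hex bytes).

MEM[0x09,0x21,0x07,0x05,0x11] = 5b 6b 9e 34 4f

D0: mem[0x15..0x1a] <- [19 5b 25 c6 7f 7c]
D1: mem[0x0f..0x11] <- [99 cd 4f]
D2: mem[0x1e..0x1f] <- [cd 4f]
D3: mem[0x1b..0x1f] <- [30 41 b1 76 e4]
D4: mem[0x05..0x09] <- [34 fc 9e 19 5b]
query mem[0x09]=0x5b, mem[0x21]=0x6b, mem[0x07]=0x9e, mem[0x05]=0x34, mem[0x11]=0x4f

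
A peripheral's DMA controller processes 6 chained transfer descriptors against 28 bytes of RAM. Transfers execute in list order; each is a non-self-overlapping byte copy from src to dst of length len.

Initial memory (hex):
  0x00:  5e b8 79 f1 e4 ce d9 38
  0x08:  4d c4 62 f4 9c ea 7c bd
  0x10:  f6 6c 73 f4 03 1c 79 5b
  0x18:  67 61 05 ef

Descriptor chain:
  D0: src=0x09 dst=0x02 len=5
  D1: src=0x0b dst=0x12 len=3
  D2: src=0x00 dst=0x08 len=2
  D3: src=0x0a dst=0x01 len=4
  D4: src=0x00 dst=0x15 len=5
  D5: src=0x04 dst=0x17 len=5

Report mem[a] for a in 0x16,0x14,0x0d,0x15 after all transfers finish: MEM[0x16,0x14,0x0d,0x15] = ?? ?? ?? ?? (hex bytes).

#0 dst[0x02+5] := {0xc4,0x62,0xf4,0x9c,0xea}
#1 dst[0x12+3] := {0xf4,0x9c,0xea}
#2 dst[0x08+2] := {0x5e,0xb8}
#3 dst[0x01+4] := {0x62,0xf4,0x9c,0xea}
#4 dst[0x15+5] := {0x5e,0x62,0xf4,0x9c,0xea}
#5 dst[0x17+5] := {0xea,0x9c,0xea,0x38,0x5e}
query mem[0x16]=0x62, mem[0x14]=0xea, mem[0x0d]=0xea, mem[0x15]=0x5e

MEM[0x16,0x14,0x0d,0x15] = 62 ea ea 5e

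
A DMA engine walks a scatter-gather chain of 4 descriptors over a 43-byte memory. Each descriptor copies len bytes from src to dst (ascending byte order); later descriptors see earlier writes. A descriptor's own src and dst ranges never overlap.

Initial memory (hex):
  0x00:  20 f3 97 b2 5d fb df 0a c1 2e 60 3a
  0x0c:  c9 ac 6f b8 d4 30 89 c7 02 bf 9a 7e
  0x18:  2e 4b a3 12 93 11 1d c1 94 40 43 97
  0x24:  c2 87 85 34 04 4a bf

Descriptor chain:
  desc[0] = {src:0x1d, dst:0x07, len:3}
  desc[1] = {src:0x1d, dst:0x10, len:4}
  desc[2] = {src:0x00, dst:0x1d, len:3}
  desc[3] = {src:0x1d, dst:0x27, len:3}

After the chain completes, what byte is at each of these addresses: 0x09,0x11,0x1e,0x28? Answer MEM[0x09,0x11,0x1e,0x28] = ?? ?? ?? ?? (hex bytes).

MEM[0x09,0x11,0x1e,0x28] = c1 1d f3 f3

[0] 0x1d->0x07 len=3 : 11 1d c1
[1] 0x1d->0x10 len=4 : 11 1d c1 94
[2] 0x00->0x1d len=3 : 20 f3 97
[3] 0x1d->0x27 len=3 : 20 f3 97
query mem[0x09]=0xc1, mem[0x11]=0x1d, mem[0x1e]=0xf3, mem[0x28]=0xf3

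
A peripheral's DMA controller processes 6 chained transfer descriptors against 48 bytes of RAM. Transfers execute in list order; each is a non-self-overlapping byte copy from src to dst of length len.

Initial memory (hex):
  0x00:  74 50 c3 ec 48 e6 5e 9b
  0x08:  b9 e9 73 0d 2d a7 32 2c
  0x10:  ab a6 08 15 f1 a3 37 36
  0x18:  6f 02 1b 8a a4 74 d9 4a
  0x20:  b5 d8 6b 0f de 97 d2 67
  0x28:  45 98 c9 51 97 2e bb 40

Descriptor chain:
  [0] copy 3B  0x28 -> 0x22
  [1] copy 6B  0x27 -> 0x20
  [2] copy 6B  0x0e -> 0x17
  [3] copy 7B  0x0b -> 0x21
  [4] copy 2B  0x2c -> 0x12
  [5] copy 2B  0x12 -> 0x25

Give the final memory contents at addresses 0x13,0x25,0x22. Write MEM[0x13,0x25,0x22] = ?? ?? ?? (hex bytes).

MEM[0x13,0x25,0x22] = 2e 97 2d

[0] 0x28->0x22 len=3 : 45 98 c9
[1] 0x27->0x20 len=6 : 67 45 98 c9 51 97
[2] 0x0e->0x17 len=6 : 32 2c ab a6 08 15
[3] 0x0b->0x21 len=7 : 0d 2d a7 32 2c ab a6
[4] 0x2c->0x12 len=2 : 97 2e
[5] 0x12->0x25 len=2 : 97 2e
query mem[0x13]=0x2e, mem[0x25]=0x97, mem[0x22]=0x2d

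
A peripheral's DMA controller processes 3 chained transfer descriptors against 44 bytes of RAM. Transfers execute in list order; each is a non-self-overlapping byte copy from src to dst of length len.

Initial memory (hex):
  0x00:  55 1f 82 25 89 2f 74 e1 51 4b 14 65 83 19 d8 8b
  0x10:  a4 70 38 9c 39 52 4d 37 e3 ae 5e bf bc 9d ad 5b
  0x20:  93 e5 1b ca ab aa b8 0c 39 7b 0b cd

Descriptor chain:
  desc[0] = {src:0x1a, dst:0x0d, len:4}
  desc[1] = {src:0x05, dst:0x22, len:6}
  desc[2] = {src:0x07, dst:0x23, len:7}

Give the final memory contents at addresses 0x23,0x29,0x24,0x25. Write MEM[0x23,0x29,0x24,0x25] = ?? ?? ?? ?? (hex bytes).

MEM[0x23,0x29,0x24,0x25] = e1 5e 51 4b

D0: mem[0x0d..0x10] <- [5e bf bc 9d]
D1: mem[0x22..0x27] <- [2f 74 e1 51 4b 14]
D2: mem[0x23..0x29] <- [e1 51 4b 14 65 83 5e]
query mem[0x23]=0xe1, mem[0x29]=0x5e, mem[0x24]=0x51, mem[0x25]=0x4b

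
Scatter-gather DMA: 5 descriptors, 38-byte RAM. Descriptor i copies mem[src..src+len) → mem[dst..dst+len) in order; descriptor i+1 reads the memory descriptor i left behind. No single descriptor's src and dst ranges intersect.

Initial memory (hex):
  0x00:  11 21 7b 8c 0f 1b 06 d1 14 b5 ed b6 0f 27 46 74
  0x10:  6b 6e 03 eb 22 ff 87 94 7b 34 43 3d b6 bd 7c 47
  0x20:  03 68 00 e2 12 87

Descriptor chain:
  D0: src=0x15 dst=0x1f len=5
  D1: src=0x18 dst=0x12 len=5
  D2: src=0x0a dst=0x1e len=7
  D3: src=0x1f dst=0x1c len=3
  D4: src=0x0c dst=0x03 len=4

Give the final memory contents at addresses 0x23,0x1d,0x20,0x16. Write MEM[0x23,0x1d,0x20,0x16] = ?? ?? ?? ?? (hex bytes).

D0: mem[0x1f..0x23] <- [ff 87 94 7b 34]
D1: mem[0x12..0x16] <- [7b 34 43 3d b6]
D2: mem[0x1e..0x24] <- [ed b6 0f 27 46 74 6b]
D3: mem[0x1c..0x1e] <- [b6 0f 27]
D4: mem[0x03..0x06] <- [0f 27 46 74]
query mem[0x23]=0x74, mem[0x1d]=0x0f, mem[0x20]=0x0f, mem[0x16]=0xb6

MEM[0x23,0x1d,0x20,0x16] = 74 0f 0f b6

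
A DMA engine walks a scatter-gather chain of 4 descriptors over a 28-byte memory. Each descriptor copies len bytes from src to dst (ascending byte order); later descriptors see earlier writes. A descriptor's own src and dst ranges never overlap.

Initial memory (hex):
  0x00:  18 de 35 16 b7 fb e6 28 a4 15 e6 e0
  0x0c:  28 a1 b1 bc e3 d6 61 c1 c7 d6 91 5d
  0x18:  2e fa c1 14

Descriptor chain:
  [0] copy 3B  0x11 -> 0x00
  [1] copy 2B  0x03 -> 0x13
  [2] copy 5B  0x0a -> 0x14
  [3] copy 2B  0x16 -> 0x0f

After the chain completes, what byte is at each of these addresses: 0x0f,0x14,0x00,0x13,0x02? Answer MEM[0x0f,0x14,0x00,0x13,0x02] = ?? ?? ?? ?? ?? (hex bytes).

[0] 0x11->0x00 len=3 : d6 61 c1
[1] 0x03->0x13 len=2 : 16 b7
[2] 0x0a->0x14 len=5 : e6 e0 28 a1 b1
[3] 0x16->0x0f len=2 : 28 a1
query mem[0x0f]=0x28, mem[0x14]=0xe6, mem[0x00]=0xd6, mem[0x13]=0x16, mem[0x02]=0xc1

MEM[0x0f,0x14,0x00,0x13,0x02] = 28 e6 d6 16 c1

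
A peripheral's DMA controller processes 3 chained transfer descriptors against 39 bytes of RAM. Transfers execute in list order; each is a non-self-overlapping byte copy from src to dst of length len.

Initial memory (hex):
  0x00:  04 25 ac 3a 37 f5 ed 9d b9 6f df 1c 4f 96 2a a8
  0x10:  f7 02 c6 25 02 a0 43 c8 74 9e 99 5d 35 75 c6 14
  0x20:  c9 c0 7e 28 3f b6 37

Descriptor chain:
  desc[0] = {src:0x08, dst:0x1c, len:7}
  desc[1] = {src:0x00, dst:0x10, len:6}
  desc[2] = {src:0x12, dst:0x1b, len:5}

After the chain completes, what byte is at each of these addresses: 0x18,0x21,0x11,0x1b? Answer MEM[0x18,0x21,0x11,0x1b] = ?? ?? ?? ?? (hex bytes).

  after D0: wrote 7B at 0x1c = b96fdf1c4f962a
  after D1: wrote 6B at 0x10 = 0425ac3a37f5
  after D2: wrote 5B at 0x1b = ac3a37f543
query mem[0x18]=0x74, mem[0x21]=0x96, mem[0x11]=0x25, mem[0x1b]=0xac

MEM[0x18,0x21,0x11,0x1b] = 74 96 25 ac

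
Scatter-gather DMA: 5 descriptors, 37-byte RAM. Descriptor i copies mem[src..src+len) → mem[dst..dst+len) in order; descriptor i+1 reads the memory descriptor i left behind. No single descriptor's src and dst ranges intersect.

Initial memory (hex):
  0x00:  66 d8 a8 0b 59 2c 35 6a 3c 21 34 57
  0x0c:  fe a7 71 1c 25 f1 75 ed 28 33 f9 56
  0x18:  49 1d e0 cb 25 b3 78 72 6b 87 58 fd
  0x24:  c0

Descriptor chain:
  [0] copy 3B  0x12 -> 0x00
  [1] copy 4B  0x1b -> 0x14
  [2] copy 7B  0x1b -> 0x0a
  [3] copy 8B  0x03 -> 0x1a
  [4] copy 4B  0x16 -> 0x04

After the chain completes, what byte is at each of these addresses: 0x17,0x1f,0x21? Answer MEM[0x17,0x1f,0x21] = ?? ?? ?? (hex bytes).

MEM[0x17,0x1f,0x21] = 78 3c cb

#0 dst[0x00+3] := {0x75,0xed,0x28}
#1 dst[0x14+4] := {0xcb,0x25,0xb3,0x78}
#2 dst[0x0a+7] := {0xcb,0x25,0xb3,0x78,0x72,0x6b,0x87}
#3 dst[0x1a+8] := {0x0b,0x59,0x2c,0x35,0x6a,0x3c,0x21,0xcb}
#4 dst[0x04+4] := {0xb3,0x78,0x49,0x1d}
query mem[0x17]=0x78, mem[0x1f]=0x3c, mem[0x21]=0xcb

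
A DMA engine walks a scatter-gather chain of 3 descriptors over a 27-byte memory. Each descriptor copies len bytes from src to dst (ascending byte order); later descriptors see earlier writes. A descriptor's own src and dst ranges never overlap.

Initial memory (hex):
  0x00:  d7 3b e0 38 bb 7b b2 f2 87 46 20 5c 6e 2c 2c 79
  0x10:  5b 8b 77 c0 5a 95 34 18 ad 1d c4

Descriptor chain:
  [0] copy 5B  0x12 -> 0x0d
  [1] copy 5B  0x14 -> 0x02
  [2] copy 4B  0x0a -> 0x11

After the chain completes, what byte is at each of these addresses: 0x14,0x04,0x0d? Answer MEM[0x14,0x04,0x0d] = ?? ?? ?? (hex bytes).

MEM[0x14,0x04,0x0d] = 77 34 77

[0] 0x12->0x0d len=5 : 77 c0 5a 95 34
[1] 0x14->0x02 len=5 : 5a 95 34 18 ad
[2] 0x0a->0x11 len=4 : 20 5c 6e 77
query mem[0x14]=0x77, mem[0x04]=0x34, mem[0x0d]=0x77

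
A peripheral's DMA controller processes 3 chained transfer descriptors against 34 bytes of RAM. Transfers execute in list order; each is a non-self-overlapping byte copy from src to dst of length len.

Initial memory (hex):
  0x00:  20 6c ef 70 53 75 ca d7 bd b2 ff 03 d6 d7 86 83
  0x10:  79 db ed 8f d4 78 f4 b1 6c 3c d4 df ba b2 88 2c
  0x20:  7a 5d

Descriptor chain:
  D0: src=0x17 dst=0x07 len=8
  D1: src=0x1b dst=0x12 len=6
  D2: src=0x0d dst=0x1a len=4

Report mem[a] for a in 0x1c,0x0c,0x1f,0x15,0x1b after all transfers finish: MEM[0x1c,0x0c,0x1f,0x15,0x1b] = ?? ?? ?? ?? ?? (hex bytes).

#0 dst[0x07+8] := {0xb1,0x6c,0x3c,0xd4,0xdf,0xba,0xb2,0x88}
#1 dst[0x12+6] := {0xdf,0xba,0xb2,0x88,0x2c,0x7a}
#2 dst[0x1a+4] := {0xb2,0x88,0x83,0x79}
query mem[0x1c]=0x83, mem[0x0c]=0xba, mem[0x1f]=0x2c, mem[0x15]=0x88, mem[0x1b]=0x88

MEM[0x1c,0x0c,0x1f,0x15,0x1b] = 83 ba 2c 88 88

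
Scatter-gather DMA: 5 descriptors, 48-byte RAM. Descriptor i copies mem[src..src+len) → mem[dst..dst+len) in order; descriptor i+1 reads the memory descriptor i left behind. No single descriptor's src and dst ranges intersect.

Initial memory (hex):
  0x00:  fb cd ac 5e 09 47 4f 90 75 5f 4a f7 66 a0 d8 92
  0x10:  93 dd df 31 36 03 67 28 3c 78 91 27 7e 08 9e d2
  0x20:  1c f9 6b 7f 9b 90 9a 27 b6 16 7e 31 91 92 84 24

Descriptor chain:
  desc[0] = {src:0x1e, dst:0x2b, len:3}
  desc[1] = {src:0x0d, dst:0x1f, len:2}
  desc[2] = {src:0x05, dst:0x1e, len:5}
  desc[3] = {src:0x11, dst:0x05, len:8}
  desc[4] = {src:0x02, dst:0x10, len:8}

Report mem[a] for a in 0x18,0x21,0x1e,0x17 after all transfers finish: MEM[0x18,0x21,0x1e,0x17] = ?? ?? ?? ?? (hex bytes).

MEM[0x18,0x21,0x1e,0x17] = 3c 75 47 03

#0 dst[0x2b+3] := {0x9e,0xd2,0x1c}
#1 dst[0x1f+2] := {0xa0,0xd8}
#2 dst[0x1e+5] := {0x47,0x4f,0x90,0x75,0x5f}
#3 dst[0x05+8] := {0xdd,0xdf,0x31,0x36,0x03,0x67,0x28,0x3c}
#4 dst[0x10+8] := {0xac,0x5e,0x09,0xdd,0xdf,0x31,0x36,0x03}
query mem[0x18]=0x3c, mem[0x21]=0x75, mem[0x1e]=0x47, mem[0x17]=0x03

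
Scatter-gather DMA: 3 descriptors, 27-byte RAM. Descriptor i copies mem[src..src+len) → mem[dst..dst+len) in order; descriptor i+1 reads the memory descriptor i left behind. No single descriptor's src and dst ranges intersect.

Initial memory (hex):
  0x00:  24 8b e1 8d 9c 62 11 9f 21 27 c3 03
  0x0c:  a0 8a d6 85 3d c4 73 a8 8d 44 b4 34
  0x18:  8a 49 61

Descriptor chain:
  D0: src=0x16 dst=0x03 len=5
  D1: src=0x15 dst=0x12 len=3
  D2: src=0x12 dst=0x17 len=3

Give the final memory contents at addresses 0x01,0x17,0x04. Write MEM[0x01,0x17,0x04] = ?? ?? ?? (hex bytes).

#0 dst[0x03+5] := {0xb4,0x34,0x8a,0x49,0x61}
#1 dst[0x12+3] := {0x44,0xb4,0x34}
#2 dst[0x17+3] := {0x44,0xb4,0x34}
query mem[0x01]=0x8b, mem[0x17]=0x44, mem[0x04]=0x34

MEM[0x01,0x17,0x04] = 8b 44 34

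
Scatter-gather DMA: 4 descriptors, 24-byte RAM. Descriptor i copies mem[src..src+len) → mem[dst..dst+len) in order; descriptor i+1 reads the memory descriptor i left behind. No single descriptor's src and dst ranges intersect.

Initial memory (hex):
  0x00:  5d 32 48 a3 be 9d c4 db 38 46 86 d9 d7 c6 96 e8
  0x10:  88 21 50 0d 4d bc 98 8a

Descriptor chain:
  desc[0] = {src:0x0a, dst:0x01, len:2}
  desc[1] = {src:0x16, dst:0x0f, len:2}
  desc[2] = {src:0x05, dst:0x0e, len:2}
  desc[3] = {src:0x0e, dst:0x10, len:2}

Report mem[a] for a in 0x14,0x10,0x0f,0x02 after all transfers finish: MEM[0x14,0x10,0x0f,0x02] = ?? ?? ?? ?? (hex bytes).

MEM[0x14,0x10,0x0f,0x02] = 4d 9d c4 d9

#0 dst[0x01+2] := {0x86,0xd9}
#1 dst[0x0f+2] := {0x98,0x8a}
#2 dst[0x0e+2] := {0x9d,0xc4}
#3 dst[0x10+2] := {0x9d,0xc4}
query mem[0x14]=0x4d, mem[0x10]=0x9d, mem[0x0f]=0xc4, mem[0x02]=0xd9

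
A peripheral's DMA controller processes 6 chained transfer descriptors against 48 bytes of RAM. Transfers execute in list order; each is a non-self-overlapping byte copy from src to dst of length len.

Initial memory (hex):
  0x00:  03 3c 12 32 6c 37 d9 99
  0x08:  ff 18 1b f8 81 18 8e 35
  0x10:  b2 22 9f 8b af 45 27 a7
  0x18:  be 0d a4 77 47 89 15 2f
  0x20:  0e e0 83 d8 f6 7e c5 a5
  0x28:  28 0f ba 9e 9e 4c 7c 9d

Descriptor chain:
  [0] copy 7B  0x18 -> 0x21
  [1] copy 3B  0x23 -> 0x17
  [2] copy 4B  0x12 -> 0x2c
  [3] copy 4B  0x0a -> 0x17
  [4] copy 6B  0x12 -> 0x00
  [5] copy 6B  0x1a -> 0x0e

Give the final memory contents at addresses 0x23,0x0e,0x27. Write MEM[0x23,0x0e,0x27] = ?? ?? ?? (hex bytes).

MEM[0x23,0x0e,0x27] = a4 18 15

[0] 0x18->0x21 len=7 : be 0d a4 77 47 89 15
[1] 0x23->0x17 len=3 : a4 77 47
[2] 0x12->0x2c len=4 : 9f 8b af 45
[3] 0x0a->0x17 len=4 : 1b f8 81 18
[4] 0x12->0x00 len=6 : 9f 8b af 45 27 1b
[5] 0x1a->0x0e len=6 : 18 77 47 89 15 2f
query mem[0x23]=0xa4, mem[0x0e]=0x18, mem[0x27]=0x15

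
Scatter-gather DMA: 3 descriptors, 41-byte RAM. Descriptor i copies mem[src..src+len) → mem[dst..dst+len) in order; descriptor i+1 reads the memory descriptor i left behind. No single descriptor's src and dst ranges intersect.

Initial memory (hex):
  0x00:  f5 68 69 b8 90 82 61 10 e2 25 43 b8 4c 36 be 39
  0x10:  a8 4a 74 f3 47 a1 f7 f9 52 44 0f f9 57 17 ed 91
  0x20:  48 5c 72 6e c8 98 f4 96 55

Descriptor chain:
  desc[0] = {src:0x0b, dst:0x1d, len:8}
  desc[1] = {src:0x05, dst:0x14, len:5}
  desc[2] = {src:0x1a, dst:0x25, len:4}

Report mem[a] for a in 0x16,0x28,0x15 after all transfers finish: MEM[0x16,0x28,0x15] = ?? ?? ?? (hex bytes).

#0 dst[0x1d+8] := {0xb8,0x4c,0x36,0xbe,0x39,0xa8,0x4a,0x74}
#1 dst[0x14+5] := {0x82,0x61,0x10,0xe2,0x25}
#2 dst[0x25+4] := {0x0f,0xf9,0x57,0xb8}
query mem[0x16]=0x10, mem[0x28]=0xb8, mem[0x15]=0x61

MEM[0x16,0x28,0x15] = 10 b8 61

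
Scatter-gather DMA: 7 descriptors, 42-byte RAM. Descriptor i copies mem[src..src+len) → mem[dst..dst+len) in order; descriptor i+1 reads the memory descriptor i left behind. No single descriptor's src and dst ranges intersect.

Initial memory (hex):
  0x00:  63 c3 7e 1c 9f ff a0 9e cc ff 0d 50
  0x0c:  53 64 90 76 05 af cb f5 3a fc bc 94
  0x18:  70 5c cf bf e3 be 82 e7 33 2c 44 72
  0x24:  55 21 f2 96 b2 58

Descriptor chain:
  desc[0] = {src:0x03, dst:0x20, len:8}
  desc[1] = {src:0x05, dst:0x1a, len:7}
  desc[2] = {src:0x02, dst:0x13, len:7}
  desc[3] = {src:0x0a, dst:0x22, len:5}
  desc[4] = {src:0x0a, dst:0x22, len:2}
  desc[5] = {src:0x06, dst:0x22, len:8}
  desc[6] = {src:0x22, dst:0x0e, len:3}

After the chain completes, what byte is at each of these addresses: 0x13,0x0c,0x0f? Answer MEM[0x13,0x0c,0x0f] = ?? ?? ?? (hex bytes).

D0: mem[0x20..0x27] <- [1c 9f ff a0 9e cc ff 0d]
D1: mem[0x1a..0x20] <- [ff a0 9e cc ff 0d 50]
D2: mem[0x13..0x19] <- [7e 1c 9f ff a0 9e cc]
D3: mem[0x22..0x26] <- [0d 50 53 64 90]
D4: mem[0x22..0x23] <- [0d 50]
D5: mem[0x22..0x29] <- [a0 9e cc ff 0d 50 53 64]
D6: mem[0x0e..0x10] <- [a0 9e cc]
query mem[0x13]=0x7e, mem[0x0c]=0x53, mem[0x0f]=0x9e

MEM[0x13,0x0c,0x0f] = 7e 53 9e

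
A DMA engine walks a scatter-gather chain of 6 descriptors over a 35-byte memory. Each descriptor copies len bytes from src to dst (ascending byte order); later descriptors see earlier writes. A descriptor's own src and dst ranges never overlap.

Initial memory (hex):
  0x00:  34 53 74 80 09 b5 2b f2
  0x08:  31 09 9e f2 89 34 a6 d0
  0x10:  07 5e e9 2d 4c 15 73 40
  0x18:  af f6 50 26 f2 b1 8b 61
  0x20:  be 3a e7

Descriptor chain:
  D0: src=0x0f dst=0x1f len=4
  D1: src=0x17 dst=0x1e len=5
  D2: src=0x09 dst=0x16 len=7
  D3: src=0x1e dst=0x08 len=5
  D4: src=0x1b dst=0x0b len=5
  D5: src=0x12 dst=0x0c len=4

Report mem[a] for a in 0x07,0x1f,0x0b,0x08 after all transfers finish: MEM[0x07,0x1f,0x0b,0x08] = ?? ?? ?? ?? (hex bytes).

MEM[0x07,0x1f,0x0b,0x08] = f2 af a6 40

D0: mem[0x1f..0x22] <- [d0 07 5e e9]
D1: mem[0x1e..0x22] <- [40 af f6 50 26]
D2: mem[0x16..0x1c] <- [09 9e f2 89 34 a6 d0]
D3: mem[0x08..0x0c] <- [40 af f6 50 26]
D4: mem[0x0b..0x0f] <- [a6 d0 b1 40 af]
D5: mem[0x0c..0x0f] <- [e9 2d 4c 15]
query mem[0x07]=0xf2, mem[0x1f]=0xaf, mem[0x0b]=0xa6, mem[0x08]=0x40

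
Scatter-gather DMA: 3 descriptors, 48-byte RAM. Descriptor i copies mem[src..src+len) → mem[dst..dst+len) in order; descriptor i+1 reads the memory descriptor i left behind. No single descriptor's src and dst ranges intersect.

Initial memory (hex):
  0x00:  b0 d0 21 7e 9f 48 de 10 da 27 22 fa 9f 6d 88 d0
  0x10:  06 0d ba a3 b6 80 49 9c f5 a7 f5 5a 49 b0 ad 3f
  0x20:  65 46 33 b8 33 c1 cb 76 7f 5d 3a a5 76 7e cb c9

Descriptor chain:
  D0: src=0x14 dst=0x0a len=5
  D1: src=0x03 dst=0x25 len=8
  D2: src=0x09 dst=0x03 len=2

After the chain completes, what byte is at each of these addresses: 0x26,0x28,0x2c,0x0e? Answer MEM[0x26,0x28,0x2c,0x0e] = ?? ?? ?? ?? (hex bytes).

[0] 0x14->0x0a len=5 : b6 80 49 9c f5
[1] 0x03->0x25 len=8 : 7e 9f 48 de 10 da 27 b6
[2] 0x09->0x03 len=2 : 27 b6
query mem[0x26]=0x9f, mem[0x28]=0xde, mem[0x2c]=0xb6, mem[0x0e]=0xf5

MEM[0x26,0x28,0x2c,0x0e] = 9f de b6 f5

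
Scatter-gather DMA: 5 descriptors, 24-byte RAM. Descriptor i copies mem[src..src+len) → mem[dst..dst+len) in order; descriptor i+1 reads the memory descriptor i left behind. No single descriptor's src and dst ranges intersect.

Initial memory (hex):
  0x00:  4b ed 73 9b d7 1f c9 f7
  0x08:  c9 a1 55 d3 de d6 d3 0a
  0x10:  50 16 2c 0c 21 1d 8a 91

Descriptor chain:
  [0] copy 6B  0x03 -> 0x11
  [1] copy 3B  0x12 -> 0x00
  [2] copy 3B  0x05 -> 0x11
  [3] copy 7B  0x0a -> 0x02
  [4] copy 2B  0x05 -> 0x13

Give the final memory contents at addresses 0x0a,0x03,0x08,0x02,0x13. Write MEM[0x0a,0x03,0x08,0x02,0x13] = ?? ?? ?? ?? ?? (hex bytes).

#0 dst[0x11+6] := {0x9b,0xd7,0x1f,0xc9,0xf7,0xc9}
#1 dst[0x00+3] := {0xd7,0x1f,0xc9}
#2 dst[0x11+3] := {0x1f,0xc9,0xf7}
#3 dst[0x02+7] := {0x55,0xd3,0xde,0xd6,0xd3,0x0a,0x50}
#4 dst[0x13+2] := {0xd6,0xd3}
query mem[0x0a]=0x55, mem[0x03]=0xd3, mem[0x08]=0x50, mem[0x02]=0x55, mem[0x13]=0xd6

MEM[0x0a,0x03,0x08,0x02,0x13] = 55 d3 50 55 d6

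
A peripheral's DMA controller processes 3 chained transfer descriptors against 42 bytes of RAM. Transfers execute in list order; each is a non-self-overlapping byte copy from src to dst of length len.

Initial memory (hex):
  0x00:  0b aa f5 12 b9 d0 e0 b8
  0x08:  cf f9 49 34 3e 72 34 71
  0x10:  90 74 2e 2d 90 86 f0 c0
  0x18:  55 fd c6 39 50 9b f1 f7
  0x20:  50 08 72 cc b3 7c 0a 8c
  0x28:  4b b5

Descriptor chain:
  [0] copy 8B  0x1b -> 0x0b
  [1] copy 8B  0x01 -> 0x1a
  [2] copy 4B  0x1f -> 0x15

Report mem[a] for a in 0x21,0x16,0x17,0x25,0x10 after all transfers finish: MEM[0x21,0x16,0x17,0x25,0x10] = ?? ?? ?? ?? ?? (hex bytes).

D0: mem[0x0b..0x12] <- [39 50 9b f1 f7 50 08 72]
D1: mem[0x1a..0x21] <- [aa f5 12 b9 d0 e0 b8 cf]
D2: mem[0x15..0x18] <- [e0 b8 cf 72]
query mem[0x21]=0xcf, mem[0x16]=0xb8, mem[0x17]=0xcf, mem[0x25]=0x7c, mem[0x10]=0x50

MEM[0x21,0x16,0x17,0x25,0x10] = cf b8 cf 7c 50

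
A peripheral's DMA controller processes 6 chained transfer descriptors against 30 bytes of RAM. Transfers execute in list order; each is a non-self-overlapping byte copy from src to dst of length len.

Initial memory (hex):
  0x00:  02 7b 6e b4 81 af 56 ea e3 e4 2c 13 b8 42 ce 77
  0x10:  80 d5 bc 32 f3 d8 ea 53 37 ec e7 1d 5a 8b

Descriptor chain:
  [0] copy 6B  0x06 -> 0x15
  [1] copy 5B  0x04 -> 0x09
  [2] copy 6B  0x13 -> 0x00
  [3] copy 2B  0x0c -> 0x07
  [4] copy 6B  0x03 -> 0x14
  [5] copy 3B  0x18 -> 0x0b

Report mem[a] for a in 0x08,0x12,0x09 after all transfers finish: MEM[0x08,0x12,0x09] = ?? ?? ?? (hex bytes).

MEM[0x08,0x12,0x09] = e3 bc 81

[0] 0x06->0x15 len=6 : 56 ea e3 e4 2c 13
[1] 0x04->0x09 len=5 : 81 af 56 ea e3
[2] 0x13->0x00 len=6 : 32 f3 56 ea e3 e4
[3] 0x0c->0x07 len=2 : ea e3
[4] 0x03->0x14 len=6 : ea e3 e4 56 ea e3
[5] 0x18->0x0b len=3 : ea e3 13
query mem[0x08]=0xe3, mem[0x12]=0xbc, mem[0x09]=0x81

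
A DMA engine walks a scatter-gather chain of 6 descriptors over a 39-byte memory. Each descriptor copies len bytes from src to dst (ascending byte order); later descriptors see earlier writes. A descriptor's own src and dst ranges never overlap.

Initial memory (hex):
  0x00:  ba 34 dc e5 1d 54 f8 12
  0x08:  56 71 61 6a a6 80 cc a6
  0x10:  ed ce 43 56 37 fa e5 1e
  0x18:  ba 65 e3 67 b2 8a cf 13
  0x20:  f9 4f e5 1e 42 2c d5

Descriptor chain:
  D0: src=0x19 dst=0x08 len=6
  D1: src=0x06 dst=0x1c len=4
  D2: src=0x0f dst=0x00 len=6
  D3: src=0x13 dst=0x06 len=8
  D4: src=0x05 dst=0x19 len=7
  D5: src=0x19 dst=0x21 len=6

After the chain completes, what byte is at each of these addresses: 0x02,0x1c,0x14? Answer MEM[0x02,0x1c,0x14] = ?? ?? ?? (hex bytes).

MEM[0x02,0x1c,0x14] = ce fa 37

[0] 0x19->0x08 len=6 : 65 e3 67 b2 8a cf
[1] 0x06->0x1c len=4 : f8 12 65 e3
[2] 0x0f->0x00 len=6 : a6 ed ce 43 56 37
[3] 0x13->0x06 len=8 : 56 37 fa e5 1e ba 65 e3
[4] 0x05->0x19 len=7 : 37 56 37 fa e5 1e ba
[5] 0x19->0x21 len=6 : 37 56 37 fa e5 1e
query mem[0x02]=0xce, mem[0x1c]=0xfa, mem[0x14]=0x37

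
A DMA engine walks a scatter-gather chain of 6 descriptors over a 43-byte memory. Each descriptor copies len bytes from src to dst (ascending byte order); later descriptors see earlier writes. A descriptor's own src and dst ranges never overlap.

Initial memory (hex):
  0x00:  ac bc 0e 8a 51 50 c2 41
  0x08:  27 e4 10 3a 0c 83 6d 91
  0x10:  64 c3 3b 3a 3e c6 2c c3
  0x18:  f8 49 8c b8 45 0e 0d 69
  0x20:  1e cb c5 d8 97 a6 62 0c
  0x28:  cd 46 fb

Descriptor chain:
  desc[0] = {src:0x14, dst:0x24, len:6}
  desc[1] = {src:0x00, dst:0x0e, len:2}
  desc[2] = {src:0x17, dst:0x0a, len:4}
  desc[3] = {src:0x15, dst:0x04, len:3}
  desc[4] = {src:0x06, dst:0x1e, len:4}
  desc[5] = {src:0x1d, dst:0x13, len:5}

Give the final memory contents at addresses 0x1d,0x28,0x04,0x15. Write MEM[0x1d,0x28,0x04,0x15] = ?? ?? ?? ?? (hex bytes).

MEM[0x1d,0x28,0x04,0x15] = 0e f8 c6 41

#0 dst[0x24+6] := {0x3e,0xc6,0x2c,0xc3,0xf8,0x49}
#1 dst[0x0e+2] := {0xac,0xbc}
#2 dst[0x0a+4] := {0xc3,0xf8,0x49,0x8c}
#3 dst[0x04+3] := {0xc6,0x2c,0xc3}
#4 dst[0x1e+4] := {0xc3,0x41,0x27,0xe4}
#5 dst[0x13+5] := {0x0e,0xc3,0x41,0x27,0xe4}
query mem[0x1d]=0x0e, mem[0x28]=0xf8, mem[0x04]=0xc6, mem[0x15]=0x41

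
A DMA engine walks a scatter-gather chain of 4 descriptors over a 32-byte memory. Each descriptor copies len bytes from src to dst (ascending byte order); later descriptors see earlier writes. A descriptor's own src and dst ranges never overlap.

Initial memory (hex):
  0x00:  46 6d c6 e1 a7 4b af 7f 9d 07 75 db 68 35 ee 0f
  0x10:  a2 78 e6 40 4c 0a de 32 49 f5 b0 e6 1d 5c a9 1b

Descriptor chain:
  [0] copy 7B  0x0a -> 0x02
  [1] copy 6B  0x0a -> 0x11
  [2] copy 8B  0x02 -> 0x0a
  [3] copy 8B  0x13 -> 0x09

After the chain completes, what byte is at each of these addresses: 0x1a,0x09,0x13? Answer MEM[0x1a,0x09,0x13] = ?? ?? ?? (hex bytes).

MEM[0x1a,0x09,0x13] = b0 68 68

[0] 0x0a->0x02 len=7 : 75 db 68 35 ee 0f a2
[1] 0x0a->0x11 len=6 : 75 db 68 35 ee 0f
[2] 0x02->0x0a len=8 : 75 db 68 35 ee 0f a2 07
[3] 0x13->0x09 len=8 : 68 35 ee 0f 32 49 f5 b0
query mem[0x1a]=0xb0, mem[0x09]=0x68, mem[0x13]=0x68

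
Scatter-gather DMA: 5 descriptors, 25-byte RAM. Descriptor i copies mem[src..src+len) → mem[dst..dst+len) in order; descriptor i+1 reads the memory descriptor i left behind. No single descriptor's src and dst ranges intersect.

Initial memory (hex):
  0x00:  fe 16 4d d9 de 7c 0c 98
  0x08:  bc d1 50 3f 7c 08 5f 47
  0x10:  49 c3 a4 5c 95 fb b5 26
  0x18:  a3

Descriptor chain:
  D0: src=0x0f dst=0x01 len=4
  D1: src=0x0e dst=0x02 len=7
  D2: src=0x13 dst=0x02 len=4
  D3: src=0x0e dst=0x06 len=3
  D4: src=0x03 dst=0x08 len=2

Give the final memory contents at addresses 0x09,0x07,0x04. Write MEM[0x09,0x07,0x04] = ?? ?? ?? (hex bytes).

MEM[0x09,0x07,0x04] = fb 47 fb

  after D0: wrote 4B at 0x01 = 4749c3a4
  after D1: wrote 7B at 0x02 = 5f4749c3a45c95
  after D2: wrote 4B at 0x02 = 5c95fbb5
  after D3: wrote 3B at 0x06 = 5f4749
  after D4: wrote 2B at 0x08 = 95fb
query mem[0x09]=0xfb, mem[0x07]=0x47, mem[0x04]=0xfb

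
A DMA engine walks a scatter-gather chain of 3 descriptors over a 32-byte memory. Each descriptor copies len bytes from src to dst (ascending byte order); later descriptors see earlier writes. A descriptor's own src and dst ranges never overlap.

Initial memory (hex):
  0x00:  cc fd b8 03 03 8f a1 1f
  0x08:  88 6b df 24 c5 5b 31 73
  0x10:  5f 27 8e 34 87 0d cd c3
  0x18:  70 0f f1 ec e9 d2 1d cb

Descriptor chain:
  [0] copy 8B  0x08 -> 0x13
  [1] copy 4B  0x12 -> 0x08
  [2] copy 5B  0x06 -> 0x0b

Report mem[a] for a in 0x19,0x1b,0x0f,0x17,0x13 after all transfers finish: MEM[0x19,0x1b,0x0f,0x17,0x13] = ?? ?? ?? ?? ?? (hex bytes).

MEM[0x19,0x1b,0x0f,0x17,0x13] = 31 ec 6b c5 88

  after D0: wrote 8B at 0x13 = 886bdf24c55b3173
  after D1: wrote 4B at 0x08 = 8e886bdf
  after D2: wrote 5B at 0x0b = a11f8e886b
query mem[0x19]=0x31, mem[0x1b]=0xec, mem[0x0f]=0x6b, mem[0x17]=0xc5, mem[0x13]=0x88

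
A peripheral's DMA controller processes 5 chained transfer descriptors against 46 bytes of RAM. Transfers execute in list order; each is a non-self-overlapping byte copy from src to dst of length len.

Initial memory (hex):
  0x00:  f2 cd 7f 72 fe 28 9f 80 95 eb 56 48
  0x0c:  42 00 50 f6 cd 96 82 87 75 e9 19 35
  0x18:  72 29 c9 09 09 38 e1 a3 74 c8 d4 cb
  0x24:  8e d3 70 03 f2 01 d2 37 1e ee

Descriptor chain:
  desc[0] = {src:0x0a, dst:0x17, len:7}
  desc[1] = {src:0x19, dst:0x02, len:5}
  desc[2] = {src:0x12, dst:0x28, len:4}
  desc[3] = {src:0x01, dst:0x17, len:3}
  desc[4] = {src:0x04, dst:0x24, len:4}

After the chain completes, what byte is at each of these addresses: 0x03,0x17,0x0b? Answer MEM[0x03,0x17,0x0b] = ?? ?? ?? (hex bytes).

MEM[0x03,0x17,0x0b] = 00 cd 48

#0 dst[0x17+7] := {0x56,0x48,0x42,0x00,0x50,0xf6,0xcd}
#1 dst[0x02+5] := {0x42,0x00,0x50,0xf6,0xcd}
#2 dst[0x28+4] := {0x82,0x87,0x75,0xe9}
#3 dst[0x17+3] := {0xcd,0x42,0x00}
#4 dst[0x24+4] := {0x50,0xf6,0xcd,0x80}
query mem[0x03]=0x00, mem[0x17]=0xcd, mem[0x0b]=0x48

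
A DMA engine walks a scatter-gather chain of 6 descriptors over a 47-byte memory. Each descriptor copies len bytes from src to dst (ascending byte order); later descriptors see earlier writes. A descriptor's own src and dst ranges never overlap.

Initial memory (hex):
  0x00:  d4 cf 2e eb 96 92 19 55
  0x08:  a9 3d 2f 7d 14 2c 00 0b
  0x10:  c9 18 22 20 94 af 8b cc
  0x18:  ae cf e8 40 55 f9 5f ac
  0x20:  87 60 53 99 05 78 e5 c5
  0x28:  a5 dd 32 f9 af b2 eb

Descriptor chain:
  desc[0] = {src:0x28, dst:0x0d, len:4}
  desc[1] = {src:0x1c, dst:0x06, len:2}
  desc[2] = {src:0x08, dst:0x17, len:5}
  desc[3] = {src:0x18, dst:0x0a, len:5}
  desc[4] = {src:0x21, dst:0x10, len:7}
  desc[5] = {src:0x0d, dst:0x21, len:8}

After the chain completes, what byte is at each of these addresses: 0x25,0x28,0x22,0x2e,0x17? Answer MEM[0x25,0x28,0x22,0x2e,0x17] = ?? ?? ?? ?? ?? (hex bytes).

MEM[0x25,0x28,0x22,0x2e,0x17] = 53 78 55 eb a9

#0 dst[0x0d+4] := {0xa5,0xdd,0x32,0xf9}
#1 dst[0x06+2] := {0x55,0xf9}
#2 dst[0x17+5] := {0xa9,0x3d,0x2f,0x7d,0x14}
#3 dst[0x0a+5] := {0x3d,0x2f,0x7d,0x14,0x55}
#4 dst[0x10+7] := {0x60,0x53,0x99,0x05,0x78,0xe5,0xc5}
#5 dst[0x21+8] := {0x14,0x55,0x32,0x60,0x53,0x99,0x05,0x78}
query mem[0x25]=0x53, mem[0x28]=0x78, mem[0x22]=0x55, mem[0x2e]=0xeb, mem[0x17]=0xa9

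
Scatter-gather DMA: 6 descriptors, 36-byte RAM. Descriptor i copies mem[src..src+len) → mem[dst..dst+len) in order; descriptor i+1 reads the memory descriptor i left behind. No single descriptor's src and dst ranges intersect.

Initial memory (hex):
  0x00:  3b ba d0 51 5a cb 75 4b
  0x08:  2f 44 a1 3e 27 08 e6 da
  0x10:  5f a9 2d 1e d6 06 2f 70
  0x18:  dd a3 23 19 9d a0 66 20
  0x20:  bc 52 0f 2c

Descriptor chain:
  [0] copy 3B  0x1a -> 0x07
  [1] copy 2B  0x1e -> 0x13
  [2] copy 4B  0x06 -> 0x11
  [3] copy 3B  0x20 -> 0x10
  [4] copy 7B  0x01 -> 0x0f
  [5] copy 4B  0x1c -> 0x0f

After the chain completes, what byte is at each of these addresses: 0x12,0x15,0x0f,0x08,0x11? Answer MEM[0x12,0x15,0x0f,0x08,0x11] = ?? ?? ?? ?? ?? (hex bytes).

[0] 0x1a->0x07 len=3 : 23 19 9d
[1] 0x1e->0x13 len=2 : 66 20
[2] 0x06->0x11 len=4 : 75 23 19 9d
[3] 0x20->0x10 len=3 : bc 52 0f
[4] 0x01->0x0f len=7 : ba d0 51 5a cb 75 23
[5] 0x1c->0x0f len=4 : 9d a0 66 20
query mem[0x12]=0x20, mem[0x15]=0x23, mem[0x0f]=0x9d, mem[0x08]=0x19, mem[0x11]=0x66

MEM[0x12,0x15,0x0f,0x08,0x11] = 20 23 9d 19 66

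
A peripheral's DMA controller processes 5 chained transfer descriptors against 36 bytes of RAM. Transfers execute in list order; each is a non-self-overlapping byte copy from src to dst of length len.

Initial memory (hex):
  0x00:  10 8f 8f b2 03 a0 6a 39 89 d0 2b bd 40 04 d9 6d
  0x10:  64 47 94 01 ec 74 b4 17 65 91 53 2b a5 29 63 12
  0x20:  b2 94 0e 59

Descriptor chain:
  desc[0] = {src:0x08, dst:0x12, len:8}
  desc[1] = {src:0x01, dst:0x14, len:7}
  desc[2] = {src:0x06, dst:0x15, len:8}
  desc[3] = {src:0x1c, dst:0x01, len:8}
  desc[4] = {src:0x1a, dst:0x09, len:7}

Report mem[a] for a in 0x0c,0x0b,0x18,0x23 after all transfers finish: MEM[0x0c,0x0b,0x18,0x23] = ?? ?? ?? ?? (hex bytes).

MEM[0x0c,0x0b,0x18,0x23] = 29 04 d0 59

  after D0: wrote 8B at 0x12 = 89d02bbd4004d96d
  after D1: wrote 7B at 0x14 = 8f8fb203a06a39
  after D2: wrote 8B at 0x15 = 6a3989d02bbd4004
  after D3: wrote 8B at 0x01 = 04296312b2940e59
  after D4: wrote 7B at 0x09 = bd4004296312b2
query mem[0x0c]=0x29, mem[0x0b]=0x04, mem[0x18]=0xd0, mem[0x23]=0x59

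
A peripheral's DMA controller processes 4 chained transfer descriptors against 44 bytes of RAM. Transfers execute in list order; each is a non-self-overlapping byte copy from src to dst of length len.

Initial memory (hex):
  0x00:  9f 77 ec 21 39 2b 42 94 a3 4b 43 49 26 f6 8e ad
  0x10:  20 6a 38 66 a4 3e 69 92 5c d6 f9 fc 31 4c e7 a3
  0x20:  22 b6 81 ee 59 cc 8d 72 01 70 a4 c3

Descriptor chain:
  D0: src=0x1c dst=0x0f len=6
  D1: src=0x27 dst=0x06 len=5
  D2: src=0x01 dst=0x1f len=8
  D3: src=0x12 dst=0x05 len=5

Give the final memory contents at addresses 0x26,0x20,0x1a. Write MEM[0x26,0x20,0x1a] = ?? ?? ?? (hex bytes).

  after D0: wrote 6B at 0x0f = 314ce7a322b6
  after D1: wrote 5B at 0x06 = 720170a4c3
  after D2: wrote 8B at 0x1f = 77ec21392b720170
  after D3: wrote 5B at 0x05 = a322b63e69
query mem[0x26]=0x70, mem[0x20]=0xec, mem[0x1a]=0xf9

MEM[0x26,0x20,0x1a] = 70 ec f9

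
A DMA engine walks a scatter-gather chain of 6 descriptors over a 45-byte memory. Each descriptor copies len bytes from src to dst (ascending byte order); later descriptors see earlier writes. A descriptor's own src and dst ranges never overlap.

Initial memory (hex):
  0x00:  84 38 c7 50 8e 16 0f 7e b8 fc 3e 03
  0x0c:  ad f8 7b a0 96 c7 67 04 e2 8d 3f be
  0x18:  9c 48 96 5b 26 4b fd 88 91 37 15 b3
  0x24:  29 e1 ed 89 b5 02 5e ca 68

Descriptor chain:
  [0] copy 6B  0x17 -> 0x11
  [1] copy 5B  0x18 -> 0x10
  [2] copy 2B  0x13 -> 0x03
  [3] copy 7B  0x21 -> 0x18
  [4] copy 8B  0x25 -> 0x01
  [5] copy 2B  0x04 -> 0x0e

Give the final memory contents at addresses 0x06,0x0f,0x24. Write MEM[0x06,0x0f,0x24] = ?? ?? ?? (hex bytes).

#0 dst[0x11+6] := {0xbe,0x9c,0x48,0x96,0x5b,0x26}
#1 dst[0x10+5] := {0x9c,0x48,0x96,0x5b,0x26}
#2 dst[0x03+2] := {0x5b,0x26}
#3 dst[0x18+7] := {0x37,0x15,0xb3,0x29,0xe1,0xed,0x89}
#4 dst[0x01+8] := {0xe1,0xed,0x89,0xb5,0x02,0x5e,0xca,0x68}
#5 dst[0x0e+2] := {0xb5,0x02}
query mem[0x06]=0x5e, mem[0x0f]=0x02, mem[0x24]=0x29

MEM[0x06,0x0f,0x24] = 5e 02 29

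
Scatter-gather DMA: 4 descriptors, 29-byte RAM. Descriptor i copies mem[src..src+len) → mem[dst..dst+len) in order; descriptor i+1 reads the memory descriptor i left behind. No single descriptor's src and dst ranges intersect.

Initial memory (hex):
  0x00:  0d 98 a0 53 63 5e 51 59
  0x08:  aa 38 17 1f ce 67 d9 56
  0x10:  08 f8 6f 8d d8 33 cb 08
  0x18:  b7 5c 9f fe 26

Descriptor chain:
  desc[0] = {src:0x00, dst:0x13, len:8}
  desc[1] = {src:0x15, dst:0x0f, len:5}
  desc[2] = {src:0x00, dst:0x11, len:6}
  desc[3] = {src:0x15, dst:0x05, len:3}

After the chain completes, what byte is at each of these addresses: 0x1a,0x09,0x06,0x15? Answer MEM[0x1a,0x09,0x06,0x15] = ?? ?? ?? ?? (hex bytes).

MEM[0x1a,0x09,0x06,0x15] = 59 38 5e 63

  after D0: wrote 8B at 0x13 = 0d98a053635e5159
  after D1: wrote 5B at 0x0f = a053635e51
  after D2: wrote 6B at 0x11 = 0d98a053635e
  after D3: wrote 3B at 0x05 = 635e63
query mem[0x1a]=0x59, mem[0x09]=0x38, mem[0x06]=0x5e, mem[0x15]=0x63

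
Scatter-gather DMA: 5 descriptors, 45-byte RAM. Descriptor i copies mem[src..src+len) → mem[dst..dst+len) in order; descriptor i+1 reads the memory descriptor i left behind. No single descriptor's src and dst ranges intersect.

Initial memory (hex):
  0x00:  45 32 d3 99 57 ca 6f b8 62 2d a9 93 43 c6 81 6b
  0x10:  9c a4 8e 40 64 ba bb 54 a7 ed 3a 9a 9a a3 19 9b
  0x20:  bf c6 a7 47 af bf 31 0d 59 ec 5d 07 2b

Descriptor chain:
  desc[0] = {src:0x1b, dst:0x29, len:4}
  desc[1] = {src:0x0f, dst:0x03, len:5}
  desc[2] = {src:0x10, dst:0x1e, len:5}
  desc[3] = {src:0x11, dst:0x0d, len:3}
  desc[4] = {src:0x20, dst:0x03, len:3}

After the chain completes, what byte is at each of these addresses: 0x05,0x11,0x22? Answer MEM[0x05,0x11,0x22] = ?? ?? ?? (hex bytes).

[0] 0x1b->0x29 len=4 : 9a 9a a3 19
[1] 0x0f->0x03 len=5 : 6b 9c a4 8e 40
[2] 0x10->0x1e len=5 : 9c a4 8e 40 64
[3] 0x11->0x0d len=3 : a4 8e 40
[4] 0x20->0x03 len=3 : 8e 40 64
query mem[0x05]=0x64, mem[0x11]=0xa4, mem[0x22]=0x64

MEM[0x05,0x11,0x22] = 64 a4 64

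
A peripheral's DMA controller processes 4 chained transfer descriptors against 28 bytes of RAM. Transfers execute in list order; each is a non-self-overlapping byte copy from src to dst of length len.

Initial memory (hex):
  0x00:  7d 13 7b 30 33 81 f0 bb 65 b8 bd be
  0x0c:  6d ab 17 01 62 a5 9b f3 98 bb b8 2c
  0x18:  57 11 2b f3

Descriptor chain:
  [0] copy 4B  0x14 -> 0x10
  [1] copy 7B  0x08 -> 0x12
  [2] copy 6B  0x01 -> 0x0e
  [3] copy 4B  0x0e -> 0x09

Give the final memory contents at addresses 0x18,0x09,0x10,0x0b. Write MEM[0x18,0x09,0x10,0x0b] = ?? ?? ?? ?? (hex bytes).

MEM[0x18,0x09,0x10,0x0b] = 17 13 30 30

[0] 0x14->0x10 len=4 : 98 bb b8 2c
[1] 0x08->0x12 len=7 : 65 b8 bd be 6d ab 17
[2] 0x01->0x0e len=6 : 13 7b 30 33 81 f0
[3] 0x0e->0x09 len=4 : 13 7b 30 33
query mem[0x18]=0x17, mem[0x09]=0x13, mem[0x10]=0x30, mem[0x0b]=0x30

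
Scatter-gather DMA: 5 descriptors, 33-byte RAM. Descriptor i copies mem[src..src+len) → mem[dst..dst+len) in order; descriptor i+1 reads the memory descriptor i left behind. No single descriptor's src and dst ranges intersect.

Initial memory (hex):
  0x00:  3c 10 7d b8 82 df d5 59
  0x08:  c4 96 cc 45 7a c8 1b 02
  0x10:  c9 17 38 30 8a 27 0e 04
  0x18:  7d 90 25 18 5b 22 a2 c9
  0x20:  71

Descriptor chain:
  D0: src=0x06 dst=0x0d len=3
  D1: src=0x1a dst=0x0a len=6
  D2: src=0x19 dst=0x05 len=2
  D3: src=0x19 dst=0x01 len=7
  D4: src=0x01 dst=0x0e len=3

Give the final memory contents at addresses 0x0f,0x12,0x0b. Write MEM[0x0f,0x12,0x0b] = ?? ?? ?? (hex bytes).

MEM[0x0f,0x12,0x0b] = 25 38 18

#0 dst[0x0d+3] := {0xd5,0x59,0xc4}
#1 dst[0x0a+6] := {0x25,0x18,0x5b,0x22,0xa2,0xc9}
#2 dst[0x05+2] := {0x90,0x25}
#3 dst[0x01+7] := {0x90,0x25,0x18,0x5b,0x22,0xa2,0xc9}
#4 dst[0x0e+3] := {0x90,0x25,0x18}
query mem[0x0f]=0x25, mem[0x12]=0x38, mem[0x0b]=0x18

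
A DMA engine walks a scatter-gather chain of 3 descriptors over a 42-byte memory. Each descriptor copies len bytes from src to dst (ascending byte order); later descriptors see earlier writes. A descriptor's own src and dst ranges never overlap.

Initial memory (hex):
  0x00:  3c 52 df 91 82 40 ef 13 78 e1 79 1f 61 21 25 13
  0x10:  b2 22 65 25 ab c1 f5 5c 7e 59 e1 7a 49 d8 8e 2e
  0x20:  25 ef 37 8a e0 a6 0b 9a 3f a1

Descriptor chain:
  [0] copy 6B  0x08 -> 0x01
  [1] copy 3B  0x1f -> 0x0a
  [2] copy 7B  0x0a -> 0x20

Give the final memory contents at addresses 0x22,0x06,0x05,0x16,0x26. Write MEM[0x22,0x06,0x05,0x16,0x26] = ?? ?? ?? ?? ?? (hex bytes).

D0: mem[0x01..0x06] <- [78 e1 79 1f 61 21]
D1: mem[0x0a..0x0c] <- [2e 25 ef]
D2: mem[0x20..0x26] <- [2e 25 ef 21 25 13 b2]
query mem[0x22]=0xef, mem[0x06]=0x21, mem[0x05]=0x61, mem[0x16]=0xf5, mem[0x26]=0xb2

MEM[0x22,0x06,0x05,0x16,0x26] = ef 21 61 f5 b2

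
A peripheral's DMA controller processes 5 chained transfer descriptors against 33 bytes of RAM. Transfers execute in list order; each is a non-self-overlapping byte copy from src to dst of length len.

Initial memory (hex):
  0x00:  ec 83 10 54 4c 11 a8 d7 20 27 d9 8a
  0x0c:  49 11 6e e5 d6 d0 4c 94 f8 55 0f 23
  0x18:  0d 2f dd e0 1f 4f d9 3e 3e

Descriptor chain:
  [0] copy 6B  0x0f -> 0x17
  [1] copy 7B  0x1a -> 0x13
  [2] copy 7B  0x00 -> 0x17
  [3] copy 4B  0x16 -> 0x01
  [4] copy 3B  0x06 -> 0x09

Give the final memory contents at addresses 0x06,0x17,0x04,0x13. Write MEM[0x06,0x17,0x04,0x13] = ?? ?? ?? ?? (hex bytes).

MEM[0x06,0x17,0x04,0x13] = a8 ec 10 4c

  after D0: wrote 6B at 0x17 = e5d6d04c94f8
  after D1: wrote 7B at 0x13 = 4c94f84fd93e3e
  after D2: wrote 7B at 0x17 = ec8310544c11a8
  after D3: wrote 4B at 0x01 = 4fec8310
  after D4: wrote 3B at 0x09 = a8d720
query mem[0x06]=0xa8, mem[0x17]=0xec, mem[0x04]=0x10, mem[0x13]=0x4c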